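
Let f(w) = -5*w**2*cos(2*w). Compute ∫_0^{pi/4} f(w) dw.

Integrate by parts twice (u = w^2, dv = -5*cos(2*w) dw).
An antiderivative is F(w) = -5*w**2*sin(2*w)/2 - 5*w*cos(2*w)/2 + 5*sin(2*w)/4.
Then F(pi/4) - F(0) = (5/4 - 5*pi**2/32) - (0) = 5/4 - 5*pi**2/32.

5/4 - 5*pi**2/32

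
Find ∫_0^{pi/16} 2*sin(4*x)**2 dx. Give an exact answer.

Use the identity sin^2(4*x) = (1 - cos(8*x))/2.
An antiderivative is F(x) = x - sin(8*x)/8.
Then F(pi/16) - F(0) = (-1/8 + pi/16) - (0) = -1/8 + pi/16.

-1/8 + pi/16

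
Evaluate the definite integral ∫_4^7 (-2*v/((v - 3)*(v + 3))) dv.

Factor the denominator: v**2 - 9 = (v + 3)(v - 3).
Partial fractions: -2*v/((v - 3)*(v + 3)) = -1/(v + 3) - 1/(v - 3).
An antiderivative is F(v) = -log(v - 3) - log(v + 3).
Then F(7) - F(4) = (-log(40)) - (-log(7)) = log(7/40).

log(7/40)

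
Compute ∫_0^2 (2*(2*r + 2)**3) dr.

320

Let u = 2*r + 2, so du = 2 dr. When r = 0, u = 2; when r = 2, u = 6.
The integral becomes ∫ u**3 du from 2 to 6, with antiderivative u**4/4.
Back in r: F(r) = (2*r + 2)**4/4.
Then F(2) - F(0) = (324) - (4) = 320.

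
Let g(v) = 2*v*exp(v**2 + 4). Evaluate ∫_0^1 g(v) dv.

-exp(4) + exp(5)

Let u = v**2 + 4, so du = 2*v dv. When v = 0, u = 4; when v = 1, u = 5.
The integral becomes ∫ exp(u) du from 4 to 5, with antiderivative exp(u).
Back in v: F(v) = exp(v**2 + 4).
Then F(1) - F(0) = (exp(5)) - (exp(4)) = -exp(4) + exp(5).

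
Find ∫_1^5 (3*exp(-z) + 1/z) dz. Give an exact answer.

-3*exp(-5) + 3*exp(-1) + log(5)

An antiderivative is F(z) = log(z) - 3*exp(-z).
Then F(5) - F(1) = (-3*exp(-5) + log(5)) - (-3*exp(-1)) = -3*exp(-5) + 3*exp(-1) + log(5).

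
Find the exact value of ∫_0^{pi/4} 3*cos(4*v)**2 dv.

3*pi/8

Use the identity cos^2(4*v) = (1 + cos(8*v))/2.
An antiderivative is F(v) = 3*v/2 + 3*sin(8*v)/16.
Then F(pi/4) - F(0) = (3*pi/8) - (0) = 3*pi/8.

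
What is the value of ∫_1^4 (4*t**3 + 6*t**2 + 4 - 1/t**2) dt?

By the power rule, an antiderivative is F(t) = t**4 + 2*t**3 + 4*t + 1/t.
Then F(4) - F(1) = (1601/4) - (8) = 1569/4.

1569/4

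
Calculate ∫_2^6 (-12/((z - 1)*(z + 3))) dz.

-6*log(5) + 6*log(3)

Factor the denominator: z**2 + 2*z - 3 = (z + 3)(z - 1).
Partial fractions: -12/((z - 1)*(z + 3)) = 3/(z + 3) - 3/(z - 1).
An antiderivative is F(z) = -3*log(z - 1) + 3*log(z + 3).
Then F(6) - F(2) = (-3*log(5) + 6*log(3)) - (3*log(5)) = -6*log(5) + 6*log(3).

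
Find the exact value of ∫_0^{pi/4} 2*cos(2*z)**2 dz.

Use the identity cos^2(2*z) = (1 + cos(4*z))/2.
An antiderivative is F(z) = z + sin(4*z)/4.
Then F(pi/4) - F(0) = (pi/4) - (0) = pi/4.

pi/4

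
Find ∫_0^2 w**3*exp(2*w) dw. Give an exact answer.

3/8 + 17*exp(4)/8

Integrate by parts 3 times (u = w^3, dv = exp(2*w) dw).
An antiderivative is F(w) = (4*w**3 - 6*w**2 + 6*w - 3)*exp(2*w)/8.
Then F(2) - F(0) = (17*exp(4)/8) - (-3/8) = 3/8 + 17*exp(4)/8.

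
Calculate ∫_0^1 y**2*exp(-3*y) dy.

Integrate by parts twice (u = y^2, dv = exp(-3*y) dy).
An antiderivative is F(y) = (-9*y**2 - 6*y - 2)*exp(-3*y)/27.
Then F(1) - F(0) = (-17*exp(-3)/27) - (-2/27) = 2/27 - 17*exp(-3)/27.

2/27 - 17*exp(-3)/27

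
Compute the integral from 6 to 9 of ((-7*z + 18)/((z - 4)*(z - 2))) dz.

-5*log(5) - 2*log(7) + 9*log(2)

Factor the denominator: z**2 - 6*z + 8 = (z - 2)(z - 4).
Partial fractions: (-7*z + 18)/((z - 4)*(z - 2)) = -2/(z - 2) - 5/(z - 4).
An antiderivative is F(z) = -5*log(z - 4) - 2*log(z - 2).
Then F(9) - F(6) = (-5*log(5) - 2*log(7)) - (-9*log(2)) = -5*log(5) - 2*log(7) + 9*log(2).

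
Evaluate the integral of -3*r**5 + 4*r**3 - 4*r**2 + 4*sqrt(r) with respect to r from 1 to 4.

-11147/6

By the power rule, an antiderivative is F(r) = -r**6/2 + r**4 + 8*r**(3/2)/3 - 4*r**3/3.
Then F(4) - F(1) = (-1856) - (11/6) = -11147/6.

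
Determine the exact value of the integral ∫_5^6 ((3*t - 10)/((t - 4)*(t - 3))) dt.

Factor the denominator: t**2 - 7*t + 12 = (t - 3)(t - 4).
Partial fractions: (3*t - 10)/((t - 4)*(t - 3)) = 1/(t - 3) + 2/(t - 4).
An antiderivative is F(t) = 2*log(t - 4) + log(t - 3).
Then F(6) - F(5) = (log(12)) - (log(2)) = log(6).

log(6)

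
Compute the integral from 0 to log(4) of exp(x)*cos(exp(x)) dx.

-sin(1) + sin(4)

Let u = exp(x), so du = exp(x) dx. When x = 0, u = 1; when x = log(4), u = 4.
The integral becomes ∫ cos(u) du from 1 to 4, with antiderivative sin(u).
Back in x: F(x) = sin(exp(x)).
Then F(log(4)) - F(0) = (sin(4)) - (sin(1)) = -sin(1) + sin(4).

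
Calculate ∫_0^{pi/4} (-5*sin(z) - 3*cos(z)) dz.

-5 + sqrt(2)

An antiderivative is F(z) = -3*sin(z) + 5*cos(z).
Then F(pi/4) - F(0) = (sqrt(2)) - (5) = -5 + sqrt(2).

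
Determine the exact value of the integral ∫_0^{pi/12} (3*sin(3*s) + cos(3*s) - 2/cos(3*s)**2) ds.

1/3 - sqrt(2)/3

An antiderivative is F(s) = sin(3*s)/3 - cos(3*s) - 2*tan(3*s)/3.
Then F(pi/12) - F(0) = (-2/3 - sqrt(2)/3) - (-1) = 1/3 - sqrt(2)/3.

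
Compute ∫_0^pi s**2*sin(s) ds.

Integrate by parts twice (u = s^2, dv = sin(s) ds).
An antiderivative is F(s) = -s**2*cos(s) + 2*s*sin(s) + 2*cos(s).
Then F(pi) - F(0) = (-2 + pi**2) - (2) = -4 + pi**2.

-4 + pi**2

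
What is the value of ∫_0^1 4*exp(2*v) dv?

An antiderivative is F(v) = 2*exp(2*v).
Then F(1) - F(0) = (2*exp(2)) - (2) = -2 + 2*exp(2).

-2 + 2*exp(2)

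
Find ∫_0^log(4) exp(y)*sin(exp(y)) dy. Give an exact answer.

Let u = exp(y), so du = exp(y) dy. When y = 0, u = 1; when y = log(4), u = 4.
The integral becomes ∫ sin(u) du from 1 to 4, with antiderivative -cos(u).
Back in y: F(y) = -cos(exp(y)).
Then F(log(4)) - F(0) = (-cos(4)) - (-cos(1)) = cos(1) - cos(4).

cos(1) - cos(4)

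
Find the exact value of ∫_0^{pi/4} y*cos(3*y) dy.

-1/9 - sqrt(2)/18 + sqrt(2)*pi/24

Integrate by parts once (u = y, dv = cos(3*y) dy).
An antiderivative is F(y) = y*sin(3*y)/3 + cos(3*y)/9.
Then F(pi/4) - F(0) = (sqrt(2)*(-4 + 3*pi)/72) - (1/9) = -1/9 - sqrt(2)/18 + sqrt(2)*pi/24.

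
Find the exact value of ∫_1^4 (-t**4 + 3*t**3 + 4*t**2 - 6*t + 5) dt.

By the power rule, an antiderivative is F(t) = -t**5/5 + 3*t**4/4 + 4*t**3/3 - 3*t**2 + 5*t.
Then F(4) - F(1) = (668/15) - (233/60) = 813/20.

813/20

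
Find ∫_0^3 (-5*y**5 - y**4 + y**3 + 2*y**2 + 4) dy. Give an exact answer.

-12117/20

By the power rule, an antiderivative is F(y) = -5*y**6/6 - y**5/5 + y**4/4 + 2*y**3/3 + 4*y.
Then F(3) - F(0) = (-12117/20) - (0) = -12117/20.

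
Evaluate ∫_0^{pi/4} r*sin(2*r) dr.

1/4

Integrate by parts once (u = r, dv = sin(2*r) dr).
An antiderivative is F(r) = -r*cos(2*r)/2 + sin(2*r)/4.
Then F(pi/4) - F(0) = (1/4) - (0) = 1/4.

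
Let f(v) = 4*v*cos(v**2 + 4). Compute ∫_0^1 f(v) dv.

Let u = v**2 + 4, so du = 2*v dv. When v = 0, u = 4; when v = 1, u = 5.
The integral becomes 2·∫ cos(u) du from 4 to 5, with antiderivative 2*sin(u).
Back in v: F(v) = 2*sin(v**2 + 4).
Then F(1) - F(0) = (2*sin(5)) - (2*sin(4)) = 2*sin(5) - 2*sin(4).

2*sin(5) - 2*sin(4)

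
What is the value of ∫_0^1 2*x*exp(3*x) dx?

Integrate by parts once (u = x, dv = 2*exp(3*x) dx).
An antiderivative is F(x) = (6*x - 2)*exp(3*x)/9.
Then F(1) - F(0) = (4*exp(3)/9) - (-2/9) = 2/9 + 4*exp(3)/9.

2/9 + 4*exp(3)/9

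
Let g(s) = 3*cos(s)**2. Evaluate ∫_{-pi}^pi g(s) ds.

Use the identity cos^2(s) = (1 + cos(2*s))/2.
An antiderivative is F(s) = 3*s/2 + 3*sin(2*s)/4.
Then F(pi) - F(-pi) = (3*pi/2) - (-3*pi/2) = 3*pi.

3*pi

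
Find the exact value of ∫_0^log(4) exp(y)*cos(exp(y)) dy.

-sin(1) + sin(4)

Let u = exp(y), so du = exp(y) dy. When y = 0, u = 1; when y = log(4), u = 4.
The integral becomes ∫ cos(u) du from 1 to 4, with antiderivative sin(u).
Back in y: F(y) = sin(exp(y)).
Then F(log(4)) - F(0) = (sin(4)) - (sin(1)) = -sin(1) + sin(4).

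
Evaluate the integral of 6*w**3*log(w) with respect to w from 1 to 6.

Integrate by parts once (u = ln w, dv = 6*w**3 dw).
An antiderivative is F(w) = 3*w**4*(4*log(w) - 1)/8.
Then F(6) - F(1) = (-486 + 1944*log(2) + 1944*log(3)) - (-3/8) = -3885/8 + 1944*log(2) + 1944*log(3).

-3885/8 + 1944*log(2) + 1944*log(3)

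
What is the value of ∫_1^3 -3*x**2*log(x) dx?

26/3 - 27*log(3)

Integrate by parts once (u = ln x, dv = -3*x**2 dx).
An antiderivative is F(x) = -x**3*(3*log(x) - 1)/3.
Then F(3) - F(1) = (9 - 27*log(3)) - (1/3) = 26/3 - 27*log(3).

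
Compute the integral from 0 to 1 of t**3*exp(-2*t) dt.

Integrate by parts 3 times (u = t^3, dv = exp(-2*t) dt).
An antiderivative is F(t) = (-4*t**3 - 6*t**2 - 6*t - 3)*exp(-2*t)/8.
Then F(1) - F(0) = (-19*exp(-2)/8) - (-3/8) = 3/8 - 19*exp(-2)/8.

3/8 - 19*exp(-2)/8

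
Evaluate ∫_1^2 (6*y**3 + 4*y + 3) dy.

63/2

By the power rule, an antiderivative is F(y) = 3*y**4/2 + 2*y**2 + 3*y.
Then F(2) - F(1) = (38) - (13/2) = 63/2.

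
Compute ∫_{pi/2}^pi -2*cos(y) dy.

2

An antiderivative is F(y) = -2*sin(y).
Then F(pi) - F(pi/2) = (0) - (-2) = 2.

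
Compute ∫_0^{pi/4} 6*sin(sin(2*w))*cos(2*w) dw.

3 - 3*cos(1)

Let u = sin(2*w), so du = 2*cos(2*w) dw. When w = 0, u = 0; when w = pi/4, u = 1.
The integral becomes 3·∫ sin(u) du from 0 to 1, with antiderivative -3*cos(u).
Back in w: F(w) = -3*cos(sin(2*w)).
Then F(pi/4) - F(0) = (-3*cos(1)) - (-3) = 3 - 3*cos(1).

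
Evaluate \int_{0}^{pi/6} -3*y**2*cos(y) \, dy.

-sqrt(3)*pi/2 - pi**2/24 + 3

Integrate by parts twice (u = y^2, dv = -3*cos(y) dy).
An antiderivative is F(y) = -3*y**2*sin(y) - 6*y*cos(y) + 6*sin(y).
Then F(pi/6) - F(0) = (-sqrt(3)*pi/2 - pi**2/24 + 3) - (0) = -sqrt(3)*pi/2 - pi**2/24 + 3.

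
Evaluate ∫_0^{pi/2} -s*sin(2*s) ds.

-pi/4

Integrate by parts once (u = s, dv = -sin(2*s) ds).
An antiderivative is F(s) = s*cos(2*s)/2 - sin(2*s)/4.
Then F(pi/2) - F(0) = (-pi/4) - (0) = -pi/4.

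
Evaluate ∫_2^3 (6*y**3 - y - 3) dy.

92

By the power rule, an antiderivative is F(y) = 3*y**4/2 - y**2/2 - 3*y.
Then F(3) - F(2) = (108) - (16) = 92.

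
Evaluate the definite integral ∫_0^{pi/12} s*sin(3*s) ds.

Integrate by parts once (u = s, dv = sin(3*s) ds).
An antiderivative is F(s) = -s*cos(3*s)/3 + sin(3*s)/9.
Then F(pi/12) - F(0) = (sqrt(2)*(4 - pi)/72) - (0) = sqrt(2)*(4 - pi)/72.

sqrt(2)*(4 - pi)/72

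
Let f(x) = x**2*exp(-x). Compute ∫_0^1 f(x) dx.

Integrate by parts twice (u = x^2, dv = exp(-x) dx).
An antiderivative is F(x) = (-x**2 - 2*x - 2)*exp(-x).
Then F(1) - F(0) = (-5*exp(-1)) - (-2) = 2 - 5*exp(-1).

2 - 5*exp(-1)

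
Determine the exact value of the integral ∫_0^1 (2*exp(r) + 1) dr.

-1 + 2*E

An antiderivative is F(r) = r + 2*exp(r).
Then F(1) - F(0) = (1 + 2*E) - (2) = -1 + 2*E.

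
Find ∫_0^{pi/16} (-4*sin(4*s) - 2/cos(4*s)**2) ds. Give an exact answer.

An antiderivative is F(s) = cos(4*s) - tan(4*s)/2.
Then F(pi/16) - F(0) = (-1/2 + sqrt(2)/2) - (1) = -3/2 + sqrt(2)/2.

-3/2 + sqrt(2)/2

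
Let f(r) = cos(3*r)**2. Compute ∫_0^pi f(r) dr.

Use the identity cos^2(3*r) = (1 + cos(6*r))/2.
An antiderivative is F(r) = r/2 + sin(6*r)/12.
Then F(pi) - F(0) = (pi/2) - (0) = pi/2.

pi/2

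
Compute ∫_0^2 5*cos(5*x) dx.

sin(10)

Let u = 5*x, so du = 5 dx. When x = 0, u = 0; when x = 2, u = 10.
The integral becomes ∫ cos(u) du from 0 to 10, with antiderivative sin(u).
Back in x: F(x) = sin(5*x).
Then F(2) - F(0) = (sin(10)) - (0) = sin(10).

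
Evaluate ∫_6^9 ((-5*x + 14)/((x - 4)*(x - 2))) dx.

-3*log(5) - 2*log(7) + 7*log(2)

Factor the denominator: x**2 - 6*x + 8 = (x - 2)(x - 4).
Partial fractions: (-5*x + 14)/((x - 4)*(x - 2)) = -2/(x - 2) - 3/(x - 4).
An antiderivative is F(x) = -3*log(x - 4) - 2*log(x - 2).
Then F(9) - F(6) = (-3*log(5) - 2*log(7)) - (-7*log(2)) = -3*log(5) - 2*log(7) + 7*log(2).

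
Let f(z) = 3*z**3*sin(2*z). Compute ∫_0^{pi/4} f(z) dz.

Integrate by parts 3 times (u = z^3, dv = 3*sin(2*z) dz).
An antiderivative is F(z) = -3*z**3*cos(2*z)/2 + 9*z**2*sin(2*z)/4 + 9*z*cos(2*z)/4 - 9*sin(2*z)/8.
Then F(pi/4) - F(0) = (-9/8 + 9*pi**2/64) - (0) = -9/8 + 9*pi**2/64.

-9/8 + 9*pi**2/64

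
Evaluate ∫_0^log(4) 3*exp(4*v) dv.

Let u = exp(v), so du = exp(v) dv. When v = 0, u = 1; when v = log(4), u = 4.
The integral becomes 3·∫ u**3 du from 1 to 4, with antiderivative 3*u**4/4.
Back in v: F(v) = 3*exp(4*v)/4.
Then F(log(4)) - F(0) = (192) - (3/4) = 765/4.

765/4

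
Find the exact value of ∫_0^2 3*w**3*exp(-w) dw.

18 - 114*exp(-2)

Integrate by parts 3 times (u = w^3, dv = 3*exp(-w) dw).
An antiderivative is F(w) = (-3*w**3 - 9*w**2 - 18*w - 18)*exp(-w).
Then F(2) - F(0) = (-114*exp(-2)) - (-18) = 18 - 114*exp(-2).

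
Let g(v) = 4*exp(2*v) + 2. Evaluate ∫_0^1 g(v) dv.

2*exp(2)

An antiderivative is F(v) = 2*exp(2*v) + 2*v.
Then F(1) - F(0) = (2 + 2*exp(2)) - (2) = 2*exp(2).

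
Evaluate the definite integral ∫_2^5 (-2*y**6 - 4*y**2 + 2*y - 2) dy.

-156981/7

By the power rule, an antiderivative is F(y) = -2*y**7/7 - 4*y**3/3 + y**2 - 2*y.
Then F(5) - F(2) = (-471935/21) - (-992/21) = -156981/7.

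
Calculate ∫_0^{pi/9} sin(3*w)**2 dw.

Use the identity sin^2(3*w) = (1 - cos(6*w))/2.
An antiderivative is F(w) = w/2 - sin(6*w)/12.
Then F(pi/9) - F(0) = (-sqrt(3)/24 + pi/18) - (0) = -sqrt(3)/24 + pi/18.

-sqrt(3)/24 + pi/18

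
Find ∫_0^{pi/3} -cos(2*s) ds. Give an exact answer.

-sqrt(3)/4

An antiderivative is F(s) = -sin(2*s)/2.
Then F(pi/3) - F(0) = (-sqrt(3)/4) - (0) = -sqrt(3)/4.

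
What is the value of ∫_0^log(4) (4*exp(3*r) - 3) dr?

An antiderivative is F(r) = 4*exp(3*r)/3 - 3*r.
Then F(log(4)) - F(0) = (256/3 - log(64)) - (4/3) = 84 - 6*log(2).

84 - 6*log(2)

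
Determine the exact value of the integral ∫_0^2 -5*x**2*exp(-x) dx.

-10 + 50*exp(-2)

Integrate by parts twice (u = x^2, dv = -5*exp(-x) dx).
An antiderivative is F(x) = (5*x**2 + 10*x + 10)*exp(-x).
Then F(2) - F(0) = (50*exp(-2)) - (10) = -10 + 50*exp(-2).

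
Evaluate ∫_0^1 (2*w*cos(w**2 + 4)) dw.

Let u = w**2 + 4, so du = 2*w dw. When w = 0, u = 4; when w = 1, u = 5.
The integral becomes ∫ cos(u) du from 4 to 5, with antiderivative sin(u).
Back in w: F(w) = sin(w**2 + 4).
Then F(1) - F(0) = (sin(5)) - (sin(4)) = sin(5) - sin(4).

sin(5) - sin(4)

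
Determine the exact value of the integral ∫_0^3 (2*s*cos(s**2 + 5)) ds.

-sin(5) + sin(14)

Let u = s**2 + 5, so du = 2*s ds. When s = 0, u = 5; when s = 3, u = 14.
The integral becomes ∫ cos(u) du from 5 to 14, with antiderivative sin(u).
Back in s: F(s) = sin(s**2 + 5).
Then F(3) - F(0) = (sin(14)) - (sin(5)) = -sin(5) + sin(14).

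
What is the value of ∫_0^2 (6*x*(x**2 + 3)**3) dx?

Let u = x**2 + 3, so du = 2*x dx. When x = 0, u = 3; when x = 2, u = 7.
The integral becomes 3·∫ u**3 du from 3 to 7, with antiderivative 3*u**4/4.
Back in x: F(x) = 3*(x**2 + 3)**4/4.
Then F(2) - F(0) = (7203/4) - (243/4) = 1740.

1740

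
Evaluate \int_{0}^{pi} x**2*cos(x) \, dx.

Integrate by parts twice (u = x^2, dv = cos(x) dx).
An antiderivative is F(x) = x**2*sin(x) + 2*x*cos(x) - 2*sin(x).
Then F(pi) - F(0) = (-2*pi) - (0) = -2*pi.

-2*pi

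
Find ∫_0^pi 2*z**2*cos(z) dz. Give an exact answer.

-4*pi

Integrate by parts twice (u = z^2, dv = 2*cos(z) dz).
An antiderivative is F(z) = 2*z**2*sin(z) + 4*z*cos(z) - 4*sin(z).
Then F(pi) - F(0) = (-4*pi) - (0) = -4*pi.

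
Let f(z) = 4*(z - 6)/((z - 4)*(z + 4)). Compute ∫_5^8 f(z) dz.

Factor the denominator: z**2 - 16 = (z + 4)(z - 4).
Partial fractions: 4*(z - 6)/((z - 4)*(z + 4)) = 5/(z + 4) - 1/(z - 4).
An antiderivative is F(z) = -log(z - 4) + 5*log(z + 4).
Then F(8) - F(5) = (5*log(3) + 8*log(2)) - (10*log(3)) = -5*log(3) + 8*log(2).

-5*log(3) + 8*log(2)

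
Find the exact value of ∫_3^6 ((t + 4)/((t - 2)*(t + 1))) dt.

Factor the denominator: t**2 - t - 2 = (t + 1)(t - 2).
Partial fractions: (t + 4)/((t - 2)*(t + 1)) = -1/(t + 1) + 2/(t - 2).
An antiderivative is F(t) = 2*log(t - 2) - log(t + 1).
Then F(6) - F(3) = (log(16/7)) - (-log(4)) = log(64/7).

log(64/7)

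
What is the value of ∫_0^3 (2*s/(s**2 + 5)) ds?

Let u = s**2 + 5, so du = 2*s ds. When s = 0, u = 5; when s = 3, u = 14.
The integral becomes ∫ 1/u du from 5 to 14, with antiderivative log(u).
Back in s: F(s) = log(s**2 + 5).
Then F(3) - F(0) = (log(14)) - (log(5)) = log(14/5).

log(14/5)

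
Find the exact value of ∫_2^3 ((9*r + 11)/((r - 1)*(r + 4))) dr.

Factor the denominator: r**2 + 3*r - 4 = (r + 4)(r - 1).
Partial fractions: (9*r + 11)/((r - 1)*(r + 4)) = 5/(r + 4) + 4/(r - 1).
An antiderivative is F(r) = 4*log(r - 1) + 5*log(r + 4).
Then F(3) - F(2) = (4*log(2) + 5*log(7)) - (5*log(2) + 5*log(3)) = -5*log(3) - log(2) + 5*log(7).

-5*log(3) - log(2) + 5*log(7)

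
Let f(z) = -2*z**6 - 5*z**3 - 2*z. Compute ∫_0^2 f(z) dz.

By the power rule, an antiderivative is F(z) = -2*z**7/7 - 5*z**4/4 - z**2.
Then F(2) - F(0) = (-424/7) - (0) = -424/7.

-424/7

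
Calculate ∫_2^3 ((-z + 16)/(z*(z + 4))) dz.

-5*log(7) + log(2) + 9*log(3)

Factor the denominator: z**2 + 4*z = (z + 4)z.
Partial fractions: (-z + 16)/(z*(z + 4)) = -5/(z + 4) + 4/z.
An antiderivative is F(z) = 4*log(z) - 5*log(z + 4).
Then F(3) - F(2) = (-5*log(7) + 4*log(3)) - (-5*log(3) - log(2)) = -5*log(7) + log(2) + 9*log(3).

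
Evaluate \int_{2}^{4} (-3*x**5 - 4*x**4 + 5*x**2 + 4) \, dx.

-40624/15

By the power rule, an antiderivative is F(x) = -x**6/2 - 4*x**5/5 + 5*x**3/3 + 4*x.
Then F(4) - F(2) = (-41168/15) - (-544/15) = -40624/15.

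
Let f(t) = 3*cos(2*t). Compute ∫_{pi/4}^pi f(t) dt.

An antiderivative is F(t) = 3*sin(2*t)/2.
Then F(pi) - F(pi/4) = (0) - (3/2) = -3/2.

-3/2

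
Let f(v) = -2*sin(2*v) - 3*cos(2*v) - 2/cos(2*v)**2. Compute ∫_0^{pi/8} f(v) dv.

-2 - sqrt(2)/4

An antiderivative is F(v) = -3*sin(2*v)/2 + cos(2*v) - tan(2*v).
Then F(pi/8) - F(0) = (-1 - sqrt(2)/4) - (1) = -2 - sqrt(2)/4.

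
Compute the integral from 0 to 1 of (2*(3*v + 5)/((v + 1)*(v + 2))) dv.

log(36)

Factor the denominator: v**2 + 3*v + 2 = (v + 2)(v + 1).
Partial fractions: 2*(3*v + 5)/((v + 1)*(v + 2)) = 2/(v + 2) + 4/(v + 1).
An antiderivative is F(v) = 4*log(v + 1) + 2*log(v + 2).
Then F(1) - F(0) = (2*log(3) + 4*log(2)) - (log(4)) = log(36).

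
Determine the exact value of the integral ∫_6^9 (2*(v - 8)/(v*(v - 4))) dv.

Factor the denominator: v**2 - 4*v = v(v - 4).
Partial fractions: 2*(v - 8)/(v*(v - 4)) = 4/v - 2/(v - 4).
An antiderivative is F(v) = 4*log(v) - 2*log(v - 4).
Then F(9) - F(6) = (-2*log(5) + 8*log(3)) - (2*log(2) + 4*log(3)) = log(81/100).

log(81/100)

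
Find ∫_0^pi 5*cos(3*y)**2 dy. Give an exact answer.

5*pi/2

Use the identity cos^2(3*y) = (1 + cos(6*y))/2.
An antiderivative is F(y) = 5*y/2 + 5*sin(6*y)/12.
Then F(pi) - F(0) = (5*pi/2) - (0) = 5*pi/2.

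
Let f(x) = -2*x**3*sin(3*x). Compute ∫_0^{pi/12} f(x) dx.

sqrt(2)*(-96*pi - 12*pi**2 + pi**3 + 384)/5184

Integrate by parts 3 times (u = x^3, dv = -2*sin(3*x) dx).
An antiderivative is F(x) = 2*x**3*cos(3*x)/3 - 2*x**2*sin(3*x)/3 - 4*x*cos(3*x)/9 + 4*sin(3*x)/27.
Then F(pi/12) - F(0) = (sqrt(2)*(-96*pi - 12*pi**2 + pi**3 + 384)/5184) - (0) = sqrt(2)*(-96*pi - 12*pi**2 + pi**3 + 384)/5184.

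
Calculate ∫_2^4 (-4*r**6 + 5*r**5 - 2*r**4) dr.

By the power rule, an antiderivative is F(r) = -4*r**7/7 + 5*r**6/6 - 2*r**5/5.
Then F(4) - F(2) = (-667648/105) - (-3424/105) = -221408/35.

-221408/35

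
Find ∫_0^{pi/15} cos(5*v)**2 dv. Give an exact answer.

sqrt(3)/40 + pi/30

Use the identity cos^2(5*v) = (1 + cos(10*v))/2.
An antiderivative is F(v) = v/2 + sin(10*v)/20.
Then F(pi/15) - F(0) = (sqrt(3)/40 + pi/30) - (0) = sqrt(3)/40 + pi/30.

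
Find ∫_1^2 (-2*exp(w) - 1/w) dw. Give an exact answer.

An antiderivative is F(w) = -2*exp(w) - log(w).
Then F(2) - F(1) = (-2*exp(2) - log(2)) - (-2*exp(1)) = -2*exp(2) - log(2) + 2*exp(1).

-2*exp(2) - log(2) + 2*exp(1)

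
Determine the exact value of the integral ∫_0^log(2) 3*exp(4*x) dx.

45/4

Let u = exp(x), so du = exp(x) dx. When x = 0, u = 1; when x = log(2), u = 2.
The integral becomes 3·∫ u**3 du from 1 to 2, with antiderivative 3*u**4/4.
Back in x: F(x) = 3*exp(4*x)/4.
Then F(log(2)) - F(0) = (12) - (3/4) = 45/4.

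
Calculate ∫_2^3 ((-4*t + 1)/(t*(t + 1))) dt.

Factor the denominator: t**2 + t = (t + 1)t.
Partial fractions: (-4*t + 1)/(t*(t + 1)) = -5/(t + 1) + 1/t.
An antiderivative is F(t) = log(t) - 5*log(t + 1).
Then F(3) - F(2) = (-10*log(2) + log(3)) - (-5*log(3) + log(2)) = -11*log(2) + 6*log(3).

-11*log(2) + 6*log(3)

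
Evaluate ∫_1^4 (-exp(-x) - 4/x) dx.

-8*log(2) - exp(-1) + exp(-4)

An antiderivative is F(x) = -4*log(x) + exp(-x).
Then F(4) - F(1) = (-8*log(2) + exp(-4)) - (exp(-1)) = -8*log(2) - exp(-1) + exp(-4).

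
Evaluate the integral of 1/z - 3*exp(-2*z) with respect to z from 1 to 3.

-3*exp(-2)/2 + 3*exp(-6)/2 + log(3)

An antiderivative is F(z) = log(z) + 3*exp(-2*z)/2.
Then F(3) - F(1) = (3*exp(-6)/2 + log(3)) - (3*exp(-2)/2) = -3*exp(-2)/2 + 3*exp(-6)/2 + log(3).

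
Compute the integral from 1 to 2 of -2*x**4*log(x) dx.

62/25 - 64*log(2)/5

Integrate by parts once (u = ln x, dv = -2*x**4 dx).
An antiderivative is F(x) = -2*x**5*(5*log(x) - 1)/25.
Then F(2) - F(1) = (64/25 - 64*log(2)/5) - (2/25) = 62/25 - 64*log(2)/5.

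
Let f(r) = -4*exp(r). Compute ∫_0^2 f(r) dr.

An antiderivative is F(r) = -4*exp(r).
Then F(2) - F(0) = (-4*exp(2)) - (-4) = 4 - 4*exp(2).

4 - 4*exp(2)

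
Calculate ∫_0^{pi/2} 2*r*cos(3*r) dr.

-pi/3 - 2/9

Integrate by parts once (u = r, dv = 2*cos(3*r) dr).
An antiderivative is F(r) = 2*r*sin(3*r)/3 + 2*cos(3*r)/9.
Then F(pi/2) - F(0) = (-pi/3) - (2/9) = -pi/3 - 2/9.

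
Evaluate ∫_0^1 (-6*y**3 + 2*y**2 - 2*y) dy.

-11/6

By the power rule, an antiderivative is F(y) = -3*y**4/2 + 2*y**3/3 - y**2.
Then F(1) - F(0) = (-11/6) - (0) = -11/6.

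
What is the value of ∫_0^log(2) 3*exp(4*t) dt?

45/4

Let u = exp(t), so du = exp(t) dt. When t = 0, u = 1; when t = log(2), u = 2.
The integral becomes 3·∫ u**3 du from 1 to 2, with antiderivative 3*u**4/4.
Back in t: F(t) = 3*exp(4*t)/4.
Then F(log(2)) - F(0) = (12) - (3/4) = 45/4.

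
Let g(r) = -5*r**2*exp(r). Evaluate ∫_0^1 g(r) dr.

10 - 5*E

Integrate by parts twice (u = r^2, dv = -5*exp(r) dr).
An antiderivative is F(r) = (-5*r**2 + 10*r - 10)*exp(r).
Then F(1) - F(0) = (-5*E) - (-10) = 10 - 5*E.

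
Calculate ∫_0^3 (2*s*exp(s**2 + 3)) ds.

Let u = s**2 + 3, so du = 2*s ds. When s = 0, u = 3; when s = 3, u = 12.
The integral becomes ∫ exp(u) du from 3 to 12, with antiderivative exp(u).
Back in s: F(s) = exp(s**2 + 3).
Then F(3) - F(0) = (exp(12)) - (exp(3)) = -exp(3) + exp(12).

-exp(3) + exp(12)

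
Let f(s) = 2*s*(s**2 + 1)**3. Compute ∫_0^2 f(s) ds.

Let u = s**2 + 1, so du = 2*s ds. When s = 0, u = 1; when s = 2, u = 5.
The integral becomes ∫ u**3 du from 1 to 5, with antiderivative u**4/4.
Back in s: F(s) = (s**2 + 1)**4/4.
Then F(2) - F(0) = (625/4) - (1/4) = 156.

156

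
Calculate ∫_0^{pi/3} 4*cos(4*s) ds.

-sqrt(3)/2

An antiderivative is F(s) = sin(4*s).
Then F(pi/3) - F(0) = (-sqrt(3)/2) - (0) = -sqrt(3)/2.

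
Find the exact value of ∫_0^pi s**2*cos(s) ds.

Integrate by parts twice (u = s^2, dv = cos(s) ds).
An antiderivative is F(s) = s**2*sin(s) + 2*s*cos(s) - 2*sin(s).
Then F(pi) - F(0) = (-2*pi) - (0) = -2*pi.

-2*pi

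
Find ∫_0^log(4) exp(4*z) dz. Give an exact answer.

255/4

Let u = exp(z), so du = exp(z) dz. When z = 0, u = 1; when z = log(4), u = 4.
The integral becomes ∫ u**3 du from 1 to 4, with antiderivative u**4/4.
Back in z: F(z) = exp(4*z)/4.
Then F(log(4)) - F(0) = (64) - (1/4) = 255/4.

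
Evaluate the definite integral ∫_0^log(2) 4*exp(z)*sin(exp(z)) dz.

-4*cos(2) + 4*cos(1)

Let u = exp(z), so du = exp(z) dz. When z = 0, u = 1; when z = log(2), u = 2.
The integral becomes 4·∫ sin(u) du from 1 to 2, with antiderivative -4*cos(u).
Back in z: F(z) = -4*cos(exp(z)).
Then F(log(2)) - F(0) = (-4*cos(2)) - (-4*cos(1)) = -4*cos(2) + 4*cos(1).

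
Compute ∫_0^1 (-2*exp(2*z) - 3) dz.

-exp(2) - 2

An antiderivative is F(z) = -exp(2*z) - 3*z.
Then F(1) - F(0) = (-exp(2) - 3) - (-1) = -exp(2) - 2.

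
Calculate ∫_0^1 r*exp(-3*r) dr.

(-4 + exp(3))*exp(-3)/9

Integrate by parts once (u = r, dv = exp(-3*r) dr).
An antiderivative is F(r) = (-3*r - 1)*exp(-3*r)/9.
Then F(1) - F(0) = (-4*exp(-3)/9) - (-1/9) = (-4 + exp(3))*exp(-3)/9.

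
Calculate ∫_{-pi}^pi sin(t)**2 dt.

Use the identity sin^2(t) = (1 - cos(2*t))/2.
An antiderivative is F(t) = t/2 - sin(2*t)/4.
Then F(pi) - F(-pi) = (pi/2) - (-pi/2) = pi.

pi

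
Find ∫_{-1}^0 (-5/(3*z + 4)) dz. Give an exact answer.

-10*log(2)/3

An antiderivative is F(z) = -5*log(3*z + 4)/3.
Then F(0) - F(-1) = (-10*log(2)/3) - (0) = -10*log(2)/3.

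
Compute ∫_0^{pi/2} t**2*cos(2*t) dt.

-pi/4

Integrate by parts twice (u = t^2, dv = cos(2*t) dt).
An antiderivative is F(t) = t**2*sin(2*t)/2 + t*cos(2*t)/2 - sin(2*t)/4.
Then F(pi/2) - F(0) = (-pi/4) - (0) = -pi/4.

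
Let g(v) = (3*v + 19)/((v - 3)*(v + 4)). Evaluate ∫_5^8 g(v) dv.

Factor the denominator: v**2 + v - 12 = (v + 4)(v - 3).
Partial fractions: (3*v + 19)/((v - 3)*(v + 4)) = -1/(v + 4) + 4/(v - 3).
An antiderivative is F(v) = 4*log(v - 3) - log(v + 4).
Then F(8) - F(5) = (-2*log(2) - log(3) + 4*log(5)) - (log(16/9)) = -6*log(2) + log(3) + 4*log(5).

-6*log(2) + log(3) + 4*log(5)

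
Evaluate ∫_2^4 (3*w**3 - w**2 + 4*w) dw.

By the power rule, an antiderivative is F(w) = 3*w**4/4 - w**3/3 + 2*w**2.
Then F(4) - F(2) = (608/3) - (52/3) = 556/3.

556/3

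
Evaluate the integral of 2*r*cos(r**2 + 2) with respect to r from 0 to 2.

Let u = r**2 + 2, so du = 2*r dr. When r = 0, u = 2; when r = 2, u = 6.
The integral becomes ∫ cos(u) du from 2 to 6, with antiderivative sin(u).
Back in r: F(r) = sin(r**2 + 2).
Then F(2) - F(0) = (sin(6)) - (sin(2)) = -sin(2) + sin(6).

-sin(2) + sin(6)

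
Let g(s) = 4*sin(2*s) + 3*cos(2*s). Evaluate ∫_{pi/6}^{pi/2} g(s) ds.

An antiderivative is F(s) = 3*sin(2*s)/2 - 2*cos(2*s).
Then F(pi/2) - F(pi/6) = (2) - (-1 + 3*sqrt(3)/4) = 3 - 3*sqrt(3)/4.

3 - 3*sqrt(3)/4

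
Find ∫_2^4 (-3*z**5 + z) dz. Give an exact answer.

-2010

By the power rule, an antiderivative is F(z) = -z**6/2 + z**2/2.
Then F(4) - F(2) = (-2040) - (-30) = -2010.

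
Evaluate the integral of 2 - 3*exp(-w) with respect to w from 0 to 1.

-1 + 3*exp(-1)

An antiderivative is F(w) = 2*w + 3*exp(-w).
Then F(1) - F(0) = (3*exp(-1) + 2) - (3) = -1 + 3*exp(-1).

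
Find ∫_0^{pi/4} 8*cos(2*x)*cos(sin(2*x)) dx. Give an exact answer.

4*sin(1)

Let u = sin(2*x), so du = 2*cos(2*x) dx. When x = 0, u = 0; when x = pi/4, u = 1.
The integral becomes 4·∫ cos(u) du from 0 to 1, with antiderivative 4*sin(u).
Back in x: F(x) = 4*sin(sin(2*x)).
Then F(pi/4) - F(0) = (4*sin(1)) - (0) = 4*sin(1).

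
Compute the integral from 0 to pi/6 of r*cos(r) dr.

-1 + pi/12 + sqrt(3)/2

Integrate by parts once (u = r, dv = cos(r) dr).
An antiderivative is F(r) = r*sin(r) + cos(r).
Then F(pi/6) - F(0) = (pi/12 + sqrt(3)/2) - (1) = -1 + pi/12 + sqrt(3)/2.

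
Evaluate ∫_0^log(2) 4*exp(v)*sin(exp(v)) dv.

Let u = exp(v), so du = exp(v) dv. When v = 0, u = 1; when v = log(2), u = 2.
The integral becomes 4·∫ sin(u) du from 1 to 2, with antiderivative -4*cos(u).
Back in v: F(v) = -4*cos(exp(v)).
Then F(log(2)) - F(0) = (-4*cos(2)) - (-4*cos(1)) = -4*cos(2) + 4*cos(1).

-4*cos(2) + 4*cos(1)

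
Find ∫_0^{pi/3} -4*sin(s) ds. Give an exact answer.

-2

An antiderivative is F(s) = 4*cos(s).
Then F(pi/3) - F(0) = (2) - (4) = -2.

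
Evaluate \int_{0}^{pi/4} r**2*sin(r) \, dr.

Integrate by parts twice (u = r^2, dv = sin(r) dr).
An antiderivative is F(r) = -r**2*cos(r) + 2*r*sin(r) + 2*cos(r).
Then F(pi/4) - F(0) = (sqrt(2)*(-pi**2 + 8*pi + 32)/32) - (2) = -2 - sqrt(2)*pi**2/32 + sqrt(2)*pi/4 + sqrt(2).

-2 - sqrt(2)*pi**2/32 + sqrt(2)*pi/4 + sqrt(2)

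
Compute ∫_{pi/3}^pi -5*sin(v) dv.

-15/2

An antiderivative is F(v) = 5*cos(v).
Then F(pi) - F(pi/3) = (-5) - (5/2) = -15/2.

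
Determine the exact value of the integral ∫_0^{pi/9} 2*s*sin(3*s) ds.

-pi/27 + sqrt(3)/9

Integrate by parts once (u = s, dv = 2*sin(3*s) ds).
An antiderivative is F(s) = -2*s*cos(3*s)/3 + 2*sin(3*s)/9.
Then F(pi/9) - F(0) = (-pi/27 + sqrt(3)/9) - (0) = -pi/27 + sqrt(3)/9.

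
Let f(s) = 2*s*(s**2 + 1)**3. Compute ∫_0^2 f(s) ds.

Let u = s**2 + 1, so du = 2*s ds. When s = 0, u = 1; when s = 2, u = 5.
The integral becomes ∫ u**3 du from 1 to 5, with antiderivative u**4/4.
Back in s: F(s) = (s**2 + 1)**4/4.
Then F(2) - F(0) = (625/4) - (1/4) = 156.

156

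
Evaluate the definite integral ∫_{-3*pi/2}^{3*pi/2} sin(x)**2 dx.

3*pi/2

Use the identity sin^2(x) = (1 - cos(2*x))/2.
An antiderivative is F(x) = x/2 - sin(2*x)/4.
Then F(3*pi/2) - F(-3*pi/2) = (3*pi/4) - (-3*pi/4) = 3*pi/2.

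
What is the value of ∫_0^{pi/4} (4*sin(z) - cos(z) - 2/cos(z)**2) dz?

2 - 5*sqrt(2)/2

An antiderivative is F(z) = -sin(z) - 4*cos(z) - 2*tan(z).
Then F(pi/4) - F(0) = (-5*sqrt(2)/2 - 2) - (-4) = 2 - 5*sqrt(2)/2.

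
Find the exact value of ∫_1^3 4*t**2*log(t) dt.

-104/9 + 36*log(3)

Integrate by parts once (u = ln t, dv = 4*t**2 dt).
An antiderivative is F(t) = 4*t**3*(3*log(t) - 1)/9.
Then F(3) - F(1) = (-12 + 36*log(3)) - (-4/9) = -104/9 + 36*log(3).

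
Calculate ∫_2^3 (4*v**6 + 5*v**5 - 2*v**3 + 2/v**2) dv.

By the power rule, an antiderivative is F(v) = 4*v**7/7 + 5*v**6/6 - v**4/2 - 2/v.
Then F(3) - F(2) = (38137/21) - (2467/21) = 11890/7.

11890/7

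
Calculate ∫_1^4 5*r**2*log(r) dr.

-35 + 640*log(2)/3

Integrate by parts once (u = ln r, dv = 5*r**2 dr).
An antiderivative is F(r) = 5*r**3*(3*log(r) - 1)/9.
Then F(4) - F(1) = (-320/9 + 640*log(2)/3) - (-5/9) = -35 + 640*log(2)/3.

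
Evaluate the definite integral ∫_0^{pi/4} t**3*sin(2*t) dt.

-3/8 + 3*pi**2/64

Integrate by parts 3 times (u = t^3, dv = sin(2*t) dt).
An antiderivative is F(t) = -t**3*cos(2*t)/2 + 3*t**2*sin(2*t)/4 + 3*t*cos(2*t)/4 - 3*sin(2*t)/8.
Then F(pi/4) - F(0) = (-3/8 + 3*pi**2/64) - (0) = -3/8 + 3*pi**2/64.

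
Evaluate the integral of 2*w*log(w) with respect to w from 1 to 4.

Integrate by parts once (u = ln w, dv = 2*w dw).
An antiderivative is F(w) = w**2*(2*log(w) - 1)/2.
Then F(4) - F(1) = (-8 + 32*log(2)) - (-1/2) = -15/2 + 32*log(2).

-15/2 + 32*log(2)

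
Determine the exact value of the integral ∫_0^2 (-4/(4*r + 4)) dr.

An antiderivative is F(r) = -log(4*r + 4).
Then F(2) - F(0) = (-log(12)) - (-log(4)) = -log(3).

-log(3)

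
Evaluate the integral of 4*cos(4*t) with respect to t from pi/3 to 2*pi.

An antiderivative is F(t) = sin(4*t).
Then F(2*pi) - F(pi/3) = (0) - (-sqrt(3)/2) = sqrt(3)/2.

sqrt(3)/2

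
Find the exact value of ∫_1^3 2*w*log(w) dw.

Integrate by parts once (u = ln w, dv = 2*w dw).
An antiderivative is F(w) = w**2*(2*log(w) - 1)/2.
Then F(3) - F(1) = (-9/2 + 9*log(3)) - (-1/2) = -4 + 9*log(3).

-4 + 9*log(3)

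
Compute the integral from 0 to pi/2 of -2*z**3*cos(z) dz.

-12 - pi**3/4 + 6*pi

Integrate by parts 3 times (u = z^3, dv = -2*cos(z) dz).
An antiderivative is F(z) = -2*z**3*sin(z) - 6*z**2*cos(z) + 12*z*sin(z) + 12*cos(z).
Then F(pi/2) - F(0) = (pi*(24 - pi**2)/4) - (12) = -12 - pi**3/4 + 6*pi.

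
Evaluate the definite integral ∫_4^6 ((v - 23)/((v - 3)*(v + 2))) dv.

Factor the denominator: v**2 - v - 6 = (v + 2)(v - 3).
Partial fractions: (v - 23)/((v - 3)*(v + 2)) = 5/(v + 2) - 4/(v - 3).
An antiderivative is F(v) = -4*log(v - 3) + 5*log(v + 2).
Then F(6) - F(4) = (-4*log(3) + 15*log(2)) - (5*log(2) + 5*log(3)) = -9*log(3) + 10*log(2).

-9*log(3) + 10*log(2)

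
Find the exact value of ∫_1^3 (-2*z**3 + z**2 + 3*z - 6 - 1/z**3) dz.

-286/9

By the power rule, an antiderivative is F(z) = -z**4/2 + z**3/3 + 3*z**2/2 - 6*z + 1/(2*z**2).
Then F(3) - F(1) = (-647/18) - (-25/6) = -286/9.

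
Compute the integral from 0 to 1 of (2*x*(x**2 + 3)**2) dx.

37/3

Let u = x**2 + 3, so du = 2*x dx. When x = 0, u = 3; when x = 1, u = 4.
The integral becomes ∫ u**2 du from 3 to 4, with antiderivative u**3/3.
Back in x: F(x) = (x**2 + 3)**3/3.
Then F(1) - F(0) = (64/3) - (9) = 37/3.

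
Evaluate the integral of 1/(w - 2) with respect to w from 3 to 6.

An antiderivative is F(w) = log(w - 2).
Then F(6) - F(3) = (log(4)) - (0) = log(4).

log(4)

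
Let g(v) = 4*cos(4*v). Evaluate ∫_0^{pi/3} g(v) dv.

An antiderivative is F(v) = sin(4*v).
Then F(pi/3) - F(0) = (-sqrt(3)/2) - (0) = -sqrt(3)/2.

-sqrt(3)/2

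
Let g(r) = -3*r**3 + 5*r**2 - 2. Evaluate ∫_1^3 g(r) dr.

By the power rule, an antiderivative is F(r) = -3*r**4/4 + 5*r**3/3 - 2*r.
Then F(3) - F(1) = (-87/4) - (-13/12) = -62/3.

-62/3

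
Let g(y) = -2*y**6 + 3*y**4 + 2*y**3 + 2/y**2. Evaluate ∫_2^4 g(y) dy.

-275021/70

By the power rule, an antiderivative is F(y) = -2*y**7/7 + 3*y**5/5 + y**4/2 - 2/y.
Then F(4) - F(2) = (-275747/70) - (-363/35) = -275021/70.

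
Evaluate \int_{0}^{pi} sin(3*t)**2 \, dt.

Use the identity sin^2(3*t) = (1 - cos(6*t))/2.
An antiderivative is F(t) = t/2 - sin(6*t)/12.
Then F(pi) - F(0) = (pi/2) - (0) = pi/2.

pi/2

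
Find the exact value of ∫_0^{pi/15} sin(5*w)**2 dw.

Use the identity sin^2(5*w) = (1 - cos(10*w))/2.
An antiderivative is F(w) = w/2 - sin(10*w)/20.
Then F(pi/15) - F(0) = (-sqrt(3)/40 + pi/30) - (0) = -sqrt(3)/40 + pi/30.

-sqrt(3)/40 + pi/30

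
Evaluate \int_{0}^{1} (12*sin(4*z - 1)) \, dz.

Let u = 4*z - 1, so du = 4 dz. When z = 0, u = -1; when z = 1, u = 3.
The integral becomes 3·∫ sin(u) du from -1 to 3, with antiderivative -3*cos(u).
Back in z: F(z) = -3*cos(4*z - 1).
Then F(1) - F(0) = (-3*cos(3)) - (-3*cos(1)) = 3*cos(1) - 3*cos(3).

3*cos(1) - 3*cos(3)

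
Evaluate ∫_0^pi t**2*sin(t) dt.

-4 + pi**2

Integrate by parts twice (u = t^2, dv = sin(t) dt).
An antiderivative is F(t) = -t**2*cos(t) + 2*t*sin(t) + 2*cos(t).
Then F(pi) - F(0) = (-2 + pi**2) - (2) = -4 + pi**2.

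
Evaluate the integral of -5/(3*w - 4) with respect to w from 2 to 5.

An antiderivative is F(w) = -5*log(3*w - 4)/3.
Then F(5) - F(2) = (-5*log(11)/3) - (-5*log(2)/3) = -5*log(11)/3 + 5*log(2)/3.

-5*log(11)/3 + 5*log(2)/3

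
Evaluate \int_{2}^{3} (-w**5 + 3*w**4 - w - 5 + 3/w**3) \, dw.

339/40

By the power rule, an antiderivative is F(w) = -w**6/6 + 3*w**5/5 - w**2/2 - 5*w - 3/(2*w**2).
Then F(3) - F(2) = (139/30) - (-461/120) = 339/40.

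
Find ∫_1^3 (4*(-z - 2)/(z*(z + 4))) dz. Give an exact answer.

-2*log(7) - 2*log(3) + 2*log(5)

Factor the denominator: z**2 + 4*z = (z + 4)z.
Partial fractions: 4*(-z - 2)/(z*(z + 4)) = -2/(z + 4) - 2/z.
An antiderivative is F(z) = -2*log(z) - 2*log(z + 4).
Then F(3) - F(1) = (-2*log(7) - 2*log(3)) - (-log(25)) = -2*log(7) - 2*log(3) + 2*log(5).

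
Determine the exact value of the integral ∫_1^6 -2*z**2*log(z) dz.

Integrate by parts once (u = ln z, dv = -2*z**2 dz).
An antiderivative is F(z) = -2*z**3*(3*log(z) - 1)/9.
Then F(6) - F(1) = (-144*log(3) - 144*log(2) + 48) - (2/9) = -144*log(3) - 144*log(2) + 430/9.

-144*log(3) - 144*log(2) + 430/9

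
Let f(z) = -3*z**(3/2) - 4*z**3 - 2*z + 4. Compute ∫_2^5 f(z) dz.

-618 - 30*sqrt(5) + 24*sqrt(2)/5

By the power rule, an antiderivative is F(z) = -6*z**(5/2)/5 - z**4 - z**2 + 4*z.
Then F(5) - F(2) = (-630 - 30*sqrt(5)) - (-12 - 24*sqrt(2)/5) = -618 - 30*sqrt(5) + 24*sqrt(2)/5.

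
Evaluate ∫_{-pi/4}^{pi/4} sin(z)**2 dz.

Use the identity sin^2(z) = (1 - cos(2*z))/2.
An antiderivative is F(z) = z/2 - sin(2*z)/4.
Then F(pi/4) - F(-pi/4) = (-1/4 + pi/8) - (1/4 - pi/8) = -1/2 + pi/4.

-1/2 + pi/4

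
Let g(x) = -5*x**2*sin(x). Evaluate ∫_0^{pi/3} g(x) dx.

-5*sqrt(3)*pi/3 + 5*pi**2/18 + 5

Integrate by parts twice (u = x^2, dv = -5*sin(x) dx).
An antiderivative is F(x) = 5*x**2*cos(x) - 10*x*sin(x) - 10*cos(x).
Then F(pi/3) - F(0) = (-5*sqrt(3)*pi/3 - 5 + 5*pi**2/18) - (-10) = -5*sqrt(3)*pi/3 + 5*pi**2/18 + 5.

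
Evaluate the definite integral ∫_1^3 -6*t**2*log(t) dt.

52/3 - 54*log(3)

Integrate by parts once (u = ln t, dv = -6*t**2 dt).
An antiderivative is F(t) = -2*t**3*(3*log(t) - 1)/3.
Then F(3) - F(1) = (18 - 54*log(3)) - (2/3) = 52/3 - 54*log(3).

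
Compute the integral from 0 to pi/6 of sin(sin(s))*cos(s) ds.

Let u = sin(s), so du = cos(s) ds. When s = 0, u = 0; when s = pi/6, u = 1/2.
The integral becomes ∫ sin(u) du from 0 to 1/2, with antiderivative -cos(u).
Back in s: F(s) = -cos(sin(s)).
Then F(pi/6) - F(0) = (-cos(1/2)) - (-1) = 1 - cos(1/2).

1 - cos(1/2)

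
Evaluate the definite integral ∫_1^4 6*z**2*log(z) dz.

-42 + 256*log(2)

Integrate by parts once (u = ln z, dv = 6*z**2 dz).
An antiderivative is F(z) = 2*z**3*(3*log(z) - 1)/3.
Then F(4) - F(1) = (-128/3 + 256*log(2)) - (-2/3) = -42 + 256*log(2).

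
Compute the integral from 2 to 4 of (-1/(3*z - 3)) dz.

An antiderivative is F(z) = -log(3*z - 3)/3.
Then F(4) - F(2) = (-2*log(3)/3) - (-log(3)/3) = -log(3)/3.

-log(3)/3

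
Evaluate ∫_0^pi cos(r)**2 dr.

pi/2

Use the identity cos^2(r) = (1 + cos(2*r))/2.
An antiderivative is F(r) = r/2 + sin(2*r)/4.
Then F(pi) - F(0) = (pi/2) - (0) = pi/2.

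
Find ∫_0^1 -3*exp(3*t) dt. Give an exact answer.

1 - exp(3)

An antiderivative is F(t) = -exp(3*t).
Then F(1) - F(0) = (-exp(3)) - (-1) = 1 - exp(3).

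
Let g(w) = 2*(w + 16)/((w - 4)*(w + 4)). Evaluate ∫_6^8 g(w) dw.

Factor the denominator: w**2 - 16 = (w + 4)(w - 4).
Partial fractions: 2*(w + 16)/((w - 4)*(w + 4)) = -3/(w + 4) + 5/(w - 4).
An antiderivative is F(w) = 5*log(w - 4) - 3*log(w + 4).
Then F(8) - F(6) = (log(16/27)) - (-3*log(5) + 2*log(2)) = -3*log(3) + 2*log(2) + 3*log(5).

-3*log(3) + 2*log(2) + 3*log(5)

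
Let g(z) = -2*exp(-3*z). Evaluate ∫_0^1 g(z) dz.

An antiderivative is F(z) = 2*exp(-3*z)/3.
Then F(1) - F(0) = (2*exp(-3)/3) - (2/3) = -2/3 + 2*exp(-3)/3.

-2/3 + 2*exp(-3)/3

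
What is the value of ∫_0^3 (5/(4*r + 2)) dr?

5*log(7)/4

An antiderivative is F(r) = 5*log(4*r + 2)/4.
Then F(3) - F(0) = (5*log(14)/4) - (5*log(2)/4) = 5*log(7)/4.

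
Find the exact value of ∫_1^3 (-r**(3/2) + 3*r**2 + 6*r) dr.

252/5 - 18*sqrt(3)/5

By the power rule, an antiderivative is F(r) = -2*r**(5/2)/5 + r**3 + 3*r**2.
Then F(3) - F(1) = (54 - 18*sqrt(3)/5) - (18/5) = 252/5 - 18*sqrt(3)/5.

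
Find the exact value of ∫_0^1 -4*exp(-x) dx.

-4 + 4*exp(-1)

An antiderivative is F(x) = 4*exp(-x).
Then F(1) - F(0) = (4*exp(-1)) - (4) = -4 + 4*exp(-1).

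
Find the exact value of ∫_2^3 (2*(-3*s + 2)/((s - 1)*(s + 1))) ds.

Factor the denominator: s**2 - 1 = (s + 1)(s - 1).
Partial fractions: 2*(-3*s + 2)/((s - 1)*(s + 1)) = -5/(s + 1) - 1/(s - 1).
An antiderivative is F(s) = -log(s - 1) - 5*log(s + 1).
Then F(3) - F(2) = (-11*log(2)) - (-5*log(3)) = -11*log(2) + 5*log(3).

-11*log(2) + 5*log(3)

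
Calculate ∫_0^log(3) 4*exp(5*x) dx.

968/5

Let u = exp(x), so du = exp(x) dx. When x = 0, u = 1; when x = log(3), u = 3.
The integral becomes 4·∫ u**4 du from 1 to 3, with antiderivative 4*u**5/5.
Back in x: F(x) = 4*exp(5*x)/5.
Then F(log(3)) - F(0) = (972/5) - (4/5) = 968/5.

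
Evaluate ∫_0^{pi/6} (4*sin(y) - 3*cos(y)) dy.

5/2 - 2*sqrt(3)

An antiderivative is F(y) = -3*sin(y) - 4*cos(y).
Then F(pi/6) - F(0) = (-2*sqrt(3) - 3/2) - (-4) = 5/2 - 2*sqrt(3).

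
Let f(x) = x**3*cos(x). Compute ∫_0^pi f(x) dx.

Integrate by parts 3 times (u = x^3, dv = cos(x) dx).
An antiderivative is F(x) = x**3*sin(x) + 3*x**2*cos(x) - 6*x*sin(x) - 6*cos(x).
Then F(pi) - F(0) = (6 - 3*pi**2) - (-6) = 12 - 3*pi**2.

12 - 3*pi**2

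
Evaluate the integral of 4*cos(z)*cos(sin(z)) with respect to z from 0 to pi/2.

4*sin(1)

Let u = sin(z), so du = cos(z) dz. When z = 0, u = 0; when z = pi/2, u = 1.
The integral becomes 4·∫ cos(u) du from 0 to 1, with antiderivative 4*sin(u).
Back in z: F(z) = 4*sin(sin(z)).
Then F(pi/2) - F(0) = (4*sin(1)) - (0) = 4*sin(1).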